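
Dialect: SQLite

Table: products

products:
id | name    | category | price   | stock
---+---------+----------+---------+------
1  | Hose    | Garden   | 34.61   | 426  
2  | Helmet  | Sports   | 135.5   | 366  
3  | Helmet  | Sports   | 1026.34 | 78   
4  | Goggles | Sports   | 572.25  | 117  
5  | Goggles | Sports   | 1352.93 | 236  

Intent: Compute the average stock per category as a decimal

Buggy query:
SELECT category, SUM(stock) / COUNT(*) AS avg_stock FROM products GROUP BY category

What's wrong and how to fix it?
Bug: SUM(stock) and COUNT(*) are both integers; the division truncates the fractional part

Fix: Cast one side to REAL so the division keeps the fractional part

Corrected query:
SELECT category, SUM(stock) * 1.0 / COUNT(*) AS avg_stock FROM products GROUP BY category

Result:
category | avg_stock
---------+----------
Garden   | 426      
Sports   | 199.25   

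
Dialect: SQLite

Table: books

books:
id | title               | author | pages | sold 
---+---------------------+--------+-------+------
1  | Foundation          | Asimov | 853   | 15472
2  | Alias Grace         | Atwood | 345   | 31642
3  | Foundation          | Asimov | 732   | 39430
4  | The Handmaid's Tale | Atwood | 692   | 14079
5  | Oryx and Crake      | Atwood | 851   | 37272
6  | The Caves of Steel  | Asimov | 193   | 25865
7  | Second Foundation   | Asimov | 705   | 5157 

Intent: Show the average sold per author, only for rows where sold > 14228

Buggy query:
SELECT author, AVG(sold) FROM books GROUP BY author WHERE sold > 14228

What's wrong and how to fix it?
Bug: Row-level WHERE must come before GROUP BY in the clause order

Fix: Move the WHERE clause before GROUP BY

Corrected query:
SELECT author, AVG(sold) FROM books WHERE sold > 14228 GROUP BY author

Result:
author | AVG(sold)   
-------+-------------
Asimov | 26922.333333
Atwood | 34457       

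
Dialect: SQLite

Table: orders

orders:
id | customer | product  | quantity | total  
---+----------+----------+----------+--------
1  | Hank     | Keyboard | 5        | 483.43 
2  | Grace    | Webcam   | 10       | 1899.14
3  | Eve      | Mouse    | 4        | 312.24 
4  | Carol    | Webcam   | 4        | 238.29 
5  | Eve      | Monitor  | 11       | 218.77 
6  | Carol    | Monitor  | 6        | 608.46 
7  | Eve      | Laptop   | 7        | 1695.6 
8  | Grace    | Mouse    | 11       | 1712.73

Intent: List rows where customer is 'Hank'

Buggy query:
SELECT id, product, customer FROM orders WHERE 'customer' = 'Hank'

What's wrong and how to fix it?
Bug: Single quotes denote string literals in SQL; the column name is being compared as a constant string

Fix: Reference the column as customer without single quotes

Corrected query:
SELECT id, product, customer FROM orders WHERE customer = 'Hank'

Result:
id | product  | customer
---+----------+---------
1  | Keyboard | Hank    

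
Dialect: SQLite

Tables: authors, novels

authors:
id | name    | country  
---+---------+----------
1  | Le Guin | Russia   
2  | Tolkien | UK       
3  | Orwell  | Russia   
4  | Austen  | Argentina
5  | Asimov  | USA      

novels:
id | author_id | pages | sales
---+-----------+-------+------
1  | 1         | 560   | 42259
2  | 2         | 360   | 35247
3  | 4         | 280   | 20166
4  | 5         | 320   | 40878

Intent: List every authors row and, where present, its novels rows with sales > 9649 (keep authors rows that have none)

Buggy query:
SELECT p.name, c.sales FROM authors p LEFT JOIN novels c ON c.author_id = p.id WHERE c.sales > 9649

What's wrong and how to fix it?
Bug: Filtering c.sales in WHERE discards the NULL rows produced by LEFT JOIN, turning it into an inner join

Fix: Move the right-table condition into the ON clause so unmatched parents are kept

Corrected query:
SELECT p.name, c.sales FROM authors p LEFT JOIN novels c ON c.author_id = p.id AND c.sales > 9649

Result:
name    | sales
--------+------
Le Guin | 42259
Tolkien | 35247
Orwell  | NULL 
Austen  | 20166
Asimov  | 40878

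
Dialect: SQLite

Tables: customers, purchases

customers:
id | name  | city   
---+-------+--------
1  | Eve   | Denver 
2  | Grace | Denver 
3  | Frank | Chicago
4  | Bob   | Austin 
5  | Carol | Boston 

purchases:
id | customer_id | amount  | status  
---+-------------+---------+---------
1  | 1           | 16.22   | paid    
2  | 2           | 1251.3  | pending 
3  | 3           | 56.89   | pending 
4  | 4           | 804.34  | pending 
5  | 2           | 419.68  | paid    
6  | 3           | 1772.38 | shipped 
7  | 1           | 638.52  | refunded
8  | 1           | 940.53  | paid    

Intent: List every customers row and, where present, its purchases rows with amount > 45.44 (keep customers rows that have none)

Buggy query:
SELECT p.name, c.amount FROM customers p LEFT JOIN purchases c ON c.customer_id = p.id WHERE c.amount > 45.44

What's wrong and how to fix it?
Bug: A WHERE condition on the right-hand table after LEFT JOIN drops unmatched parents

Fix: Move the right-table condition into the ON clause so unmatched parents are kept

Corrected query:
SELECT p.name, c.amount FROM customers p LEFT JOIN purchases c ON c.customer_id = p.id AND c.amount > 45.44

Result:
name  | amount 
------+--------
Eve   | 638.52 
Eve   | 940.53 
Grace | 419.68 
Grace | 1251.3 
Frank | 56.89  
Frank | 1772.38
Bob   | 804.34 
Carol | NULL   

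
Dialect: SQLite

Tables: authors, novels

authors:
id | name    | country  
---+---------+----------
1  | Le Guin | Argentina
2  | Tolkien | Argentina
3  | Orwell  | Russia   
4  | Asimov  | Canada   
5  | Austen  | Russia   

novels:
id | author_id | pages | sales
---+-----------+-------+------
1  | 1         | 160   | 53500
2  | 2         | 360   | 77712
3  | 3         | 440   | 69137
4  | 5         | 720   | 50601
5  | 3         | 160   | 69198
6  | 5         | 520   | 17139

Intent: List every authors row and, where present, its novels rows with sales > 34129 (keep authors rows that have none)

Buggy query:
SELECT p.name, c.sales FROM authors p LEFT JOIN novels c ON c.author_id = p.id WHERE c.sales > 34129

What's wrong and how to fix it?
Bug: A WHERE condition on the right-hand table after LEFT JOIN drops unmatched parents

Fix: Move the right-table condition into the ON clause so unmatched parents are kept

Corrected query:
SELECT p.name, c.sales FROM authors p LEFT JOIN novels c ON c.author_id = p.id AND c.sales > 34129

Result:
name    | sales
--------+------
Le Guin | 53500
Tolkien | 77712
Orwell  | 69137
Orwell  | 69198
Asimov  | NULL 
Austen  | 50601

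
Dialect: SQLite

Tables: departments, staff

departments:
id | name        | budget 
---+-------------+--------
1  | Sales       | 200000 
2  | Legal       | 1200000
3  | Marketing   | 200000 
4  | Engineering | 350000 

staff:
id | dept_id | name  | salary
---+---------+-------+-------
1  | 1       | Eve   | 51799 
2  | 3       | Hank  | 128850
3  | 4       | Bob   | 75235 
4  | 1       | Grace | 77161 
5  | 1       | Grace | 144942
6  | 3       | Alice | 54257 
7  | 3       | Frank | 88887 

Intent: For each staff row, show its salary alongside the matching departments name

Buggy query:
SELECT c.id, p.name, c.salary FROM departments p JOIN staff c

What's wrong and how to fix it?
Bug: JOIN with no ON clause produces a cartesian product; every staff row pairs with every departments row

Fix: Add ON c.dept_id = p.id to the JOIN

Corrected query:
SELECT c.id, p.name, c.salary FROM departments p JOIN staff c ON c.dept_id = p.id

Result:
id | name        | salary
---+-------------+-------
1  | Sales       | 51799 
2  | Marketing   | 128850
3  | Engineering | 75235 
4  | Sales       | 77161 
5  | Sales       | 144942
6  | Marketing   | 54257 
7  | Marketing   | 88887 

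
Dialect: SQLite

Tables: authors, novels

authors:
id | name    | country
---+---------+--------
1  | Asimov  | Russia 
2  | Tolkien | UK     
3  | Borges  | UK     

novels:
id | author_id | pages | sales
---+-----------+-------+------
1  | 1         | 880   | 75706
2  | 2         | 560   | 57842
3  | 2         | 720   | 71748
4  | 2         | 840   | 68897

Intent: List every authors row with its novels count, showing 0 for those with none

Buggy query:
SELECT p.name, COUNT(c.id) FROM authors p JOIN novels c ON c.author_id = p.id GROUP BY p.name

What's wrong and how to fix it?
Bug: An inner join excludes parents with zero children

Fix: Switch to LEFT JOIN to retain unmatched parent rows

Corrected query:
SELECT p.name, COUNT(c.id) FROM authors p LEFT JOIN novels c ON c.author_id = p.id GROUP BY p.name

Result:
name    | COUNT(c.id)
--------+------------
Asimov  | 1          
Borges  | 0          
Tolkien | 3          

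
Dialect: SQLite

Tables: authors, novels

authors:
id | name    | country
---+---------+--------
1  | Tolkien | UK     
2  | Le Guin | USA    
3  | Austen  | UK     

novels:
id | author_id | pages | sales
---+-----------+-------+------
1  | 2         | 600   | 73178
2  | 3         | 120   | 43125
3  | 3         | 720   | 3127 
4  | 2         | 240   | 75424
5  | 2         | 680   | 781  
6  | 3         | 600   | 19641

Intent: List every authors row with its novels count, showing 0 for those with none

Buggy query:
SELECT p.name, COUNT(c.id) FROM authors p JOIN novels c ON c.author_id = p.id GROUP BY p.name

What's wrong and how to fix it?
Bug: An inner join excludes parents with zero children

Fix: Switch to LEFT JOIN to retain unmatched parent rows

Corrected query:
SELECT p.name, COUNT(c.id) FROM authors p LEFT JOIN novels c ON c.author_id = p.id GROUP BY p.name

Result:
name    | COUNT(c.id)
--------+------------
Austen  | 3          
Le Guin | 3          
Tolkien | 0          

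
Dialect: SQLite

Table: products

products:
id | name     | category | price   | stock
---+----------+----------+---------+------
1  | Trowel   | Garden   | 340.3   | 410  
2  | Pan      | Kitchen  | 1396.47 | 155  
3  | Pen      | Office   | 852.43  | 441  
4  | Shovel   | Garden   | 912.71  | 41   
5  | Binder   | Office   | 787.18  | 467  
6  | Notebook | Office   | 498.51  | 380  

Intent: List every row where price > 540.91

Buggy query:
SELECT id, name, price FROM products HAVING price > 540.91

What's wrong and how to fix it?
Bug: This is a non-aggregate query (no GROUP BY, no aggregates), so in SQLite the HAVING clause is invalid here; a row-level condition belongs in WHERE

Fix: Replace HAVING with WHERE since the condition applies to individual rows

Corrected query:
SELECT id, name, price FROM products WHERE price > 540.91

Result:
id | name   | price  
---+--------+--------
2  | Pan    | 1396.47
3  | Pen    | 852.43 
4  | Shovel | 912.71 
5  | Binder | 787.18 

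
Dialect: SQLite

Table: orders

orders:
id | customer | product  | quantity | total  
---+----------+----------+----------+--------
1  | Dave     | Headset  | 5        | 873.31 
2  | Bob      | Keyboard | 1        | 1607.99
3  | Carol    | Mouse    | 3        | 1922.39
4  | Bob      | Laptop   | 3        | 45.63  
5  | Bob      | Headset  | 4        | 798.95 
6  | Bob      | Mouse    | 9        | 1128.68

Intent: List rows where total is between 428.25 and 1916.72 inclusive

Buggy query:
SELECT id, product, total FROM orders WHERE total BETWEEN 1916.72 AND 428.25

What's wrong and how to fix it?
Bug: BETWEEN expects the lower bound first; with 1916.72 AND 428.25 the range is empty

Fix: Write BETWEEN 428.25 AND 1916.72

Corrected query:
SELECT id, product, total FROM orders WHERE total BETWEEN 428.25 AND 1916.72

Result:
id | product  | total  
---+----------+--------
1  | Headset  | 873.31 
2  | Keyboard | 1607.99
5  | Headset  | 798.95 
6  | Mouse    | 1128.68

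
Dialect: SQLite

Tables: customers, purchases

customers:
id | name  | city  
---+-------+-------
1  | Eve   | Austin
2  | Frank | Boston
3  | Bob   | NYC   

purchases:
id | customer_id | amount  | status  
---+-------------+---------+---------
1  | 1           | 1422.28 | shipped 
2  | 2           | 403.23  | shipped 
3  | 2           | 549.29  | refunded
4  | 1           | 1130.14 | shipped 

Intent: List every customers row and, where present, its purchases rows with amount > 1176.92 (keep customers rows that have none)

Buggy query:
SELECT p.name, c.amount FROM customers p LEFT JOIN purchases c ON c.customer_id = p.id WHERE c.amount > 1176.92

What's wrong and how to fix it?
Bug: A WHERE condition on the right-hand table after LEFT JOIN drops unmatched parents

Fix: Move the right-table condition into the ON clause so unmatched parents are kept

Corrected query:
SELECT p.name, c.amount FROM customers p LEFT JOIN purchases c ON c.customer_id = p.id AND c.amount > 1176.92

Result:
name  | amount 
------+--------
Eve   | 1422.28
Frank | NULL   
Bob   | NULL   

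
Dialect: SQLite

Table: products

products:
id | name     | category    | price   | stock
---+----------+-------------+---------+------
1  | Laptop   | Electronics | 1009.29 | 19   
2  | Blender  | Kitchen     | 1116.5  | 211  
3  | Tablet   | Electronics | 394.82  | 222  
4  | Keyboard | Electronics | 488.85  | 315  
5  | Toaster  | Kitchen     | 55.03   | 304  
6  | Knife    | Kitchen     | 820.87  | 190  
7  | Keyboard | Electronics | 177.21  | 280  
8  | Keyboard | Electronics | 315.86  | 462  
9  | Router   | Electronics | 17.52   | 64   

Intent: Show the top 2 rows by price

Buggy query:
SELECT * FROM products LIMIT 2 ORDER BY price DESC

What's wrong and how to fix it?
Bug: LIMIT must come after ORDER BY

Fix: Swap the clauses: ORDER BY first, then LIMIT

Corrected query:
SELECT * FROM products ORDER BY price DESC LIMIT 2

Result:
id | name    | category    | price   | stock
---+---------+-------------+---------+------
2  | Blender | Kitchen     | 1116.5  | 211  
1  | Laptop  | Electronics | 1009.29 | 19   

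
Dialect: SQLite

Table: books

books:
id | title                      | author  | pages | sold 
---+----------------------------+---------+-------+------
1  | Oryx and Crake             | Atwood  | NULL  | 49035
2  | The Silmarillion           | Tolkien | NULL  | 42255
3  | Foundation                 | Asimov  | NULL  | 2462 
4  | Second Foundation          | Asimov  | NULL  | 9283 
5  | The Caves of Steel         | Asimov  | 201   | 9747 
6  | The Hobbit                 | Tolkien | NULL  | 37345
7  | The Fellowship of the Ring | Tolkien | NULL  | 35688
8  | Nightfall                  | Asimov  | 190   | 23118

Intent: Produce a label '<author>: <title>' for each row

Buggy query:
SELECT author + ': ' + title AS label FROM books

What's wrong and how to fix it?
Bug: SQLite uses || for string concatenation; + coerces text to numbers (yielding 0)

Fix: Replace + with || to concatenate text

Corrected query:
SELECT author || ': ' || title AS label FROM books

Result:
label                              
-----------------------------------
Atwood: Oryx and Crake             
Tolkien: The Silmarillion          
Asimov: Foundation                 
Asimov: Second Foundation          
Asimov: The Caves of Steel         
Tolkien: The Hobbit                
Tolkien: The Fellowship of the Ring
Asimov: Nightfall                  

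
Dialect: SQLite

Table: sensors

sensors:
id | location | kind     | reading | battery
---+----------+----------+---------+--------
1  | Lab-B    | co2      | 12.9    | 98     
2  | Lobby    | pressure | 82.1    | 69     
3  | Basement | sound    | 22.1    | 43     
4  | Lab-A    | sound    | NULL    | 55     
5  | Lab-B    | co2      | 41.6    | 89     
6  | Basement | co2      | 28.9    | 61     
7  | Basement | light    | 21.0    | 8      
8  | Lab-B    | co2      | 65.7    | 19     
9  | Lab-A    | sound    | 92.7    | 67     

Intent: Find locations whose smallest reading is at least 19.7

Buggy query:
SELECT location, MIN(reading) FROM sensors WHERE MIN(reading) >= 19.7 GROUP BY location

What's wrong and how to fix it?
Bug: MIN() in WHERE is a misuse of aggregate

Fix: Replace WHERE with HAVING after the GROUP BY

Corrected query:
SELECT location, MIN(reading) FROM sensors GROUP BY location HAVING MIN(reading) >= 19.7

Result:
location | MIN(reading)
---------+-------------
Basement | 21          
Lab-A    | 92.7        
Lobby    | 82.1        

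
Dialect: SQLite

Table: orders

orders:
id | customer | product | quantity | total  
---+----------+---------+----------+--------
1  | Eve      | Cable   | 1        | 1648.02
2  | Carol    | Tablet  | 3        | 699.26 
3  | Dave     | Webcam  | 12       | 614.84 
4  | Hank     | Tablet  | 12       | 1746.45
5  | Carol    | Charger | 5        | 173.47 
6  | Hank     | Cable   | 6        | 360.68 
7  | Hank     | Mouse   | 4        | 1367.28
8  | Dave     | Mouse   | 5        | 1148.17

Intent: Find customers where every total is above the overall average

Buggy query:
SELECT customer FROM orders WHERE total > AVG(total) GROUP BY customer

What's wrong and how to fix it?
Bug: WHERE evaluates per row before aggregation, so AVG() is unavailable

Fix: Compute the overall average in a scalar subquery and compare each group's MIN against it in HAVING

Corrected query:
SELECT customer FROM orders GROUP BY customer HAVING MIN(total) > (SELECT AVG(total) FROM orders)

Result:
customer
--------
Eve     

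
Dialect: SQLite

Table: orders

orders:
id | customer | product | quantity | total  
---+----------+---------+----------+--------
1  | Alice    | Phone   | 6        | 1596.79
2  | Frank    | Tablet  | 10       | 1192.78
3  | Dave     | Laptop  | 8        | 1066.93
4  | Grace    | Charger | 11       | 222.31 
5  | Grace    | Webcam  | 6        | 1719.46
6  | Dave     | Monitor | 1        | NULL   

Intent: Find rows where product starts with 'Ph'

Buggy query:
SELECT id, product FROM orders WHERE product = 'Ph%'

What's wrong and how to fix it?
Bug: Wildcards only work with LIKE; '=' treats '%' as a literal character

Fix: Replace '=' with LIKE so 'Ph%' is treated as a pattern

Corrected query:
SELECT id, product FROM orders WHERE product LIKE 'Ph%'

Result:
id | product
---+--------
1  | Phone  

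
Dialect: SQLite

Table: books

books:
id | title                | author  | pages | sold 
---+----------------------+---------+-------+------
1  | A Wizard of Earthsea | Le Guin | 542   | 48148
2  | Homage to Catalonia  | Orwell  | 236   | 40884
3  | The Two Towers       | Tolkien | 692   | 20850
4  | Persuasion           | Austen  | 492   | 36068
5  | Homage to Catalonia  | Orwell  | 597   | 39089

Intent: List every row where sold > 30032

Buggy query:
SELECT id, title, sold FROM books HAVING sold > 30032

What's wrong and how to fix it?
Bug: This is a non-aggregate query (no GROUP BY, no aggregates), so in SQLite the HAVING clause is invalid here; a row-level condition belongs in WHERE

Fix: Use WHERE for row-level filtering

Corrected query:
SELECT id, title, sold FROM books WHERE sold > 30032

Result:
id | title                | sold 
---+----------------------+------
1  | A Wizard of Earthsea | 48148
2  | Homage to Catalonia  | 40884
4  | Persuasion           | 36068
5  | Homage to Catalonia  | 39089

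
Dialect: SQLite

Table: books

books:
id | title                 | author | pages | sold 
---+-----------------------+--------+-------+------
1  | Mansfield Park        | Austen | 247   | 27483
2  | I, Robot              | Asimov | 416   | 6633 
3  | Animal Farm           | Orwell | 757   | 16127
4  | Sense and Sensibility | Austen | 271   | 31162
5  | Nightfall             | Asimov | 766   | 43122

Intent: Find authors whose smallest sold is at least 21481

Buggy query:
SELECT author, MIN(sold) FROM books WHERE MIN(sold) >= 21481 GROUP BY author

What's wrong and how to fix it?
Bug: Aggregates like MIN are computed per group after WHERE runs

Fix: Use HAVING for the per-group MIN condition

Corrected query:
SELECT author, MIN(sold) FROM books GROUP BY author HAVING MIN(sold) >= 21481

Result:
author | MIN(sold)
-------+----------
Austen | 27483    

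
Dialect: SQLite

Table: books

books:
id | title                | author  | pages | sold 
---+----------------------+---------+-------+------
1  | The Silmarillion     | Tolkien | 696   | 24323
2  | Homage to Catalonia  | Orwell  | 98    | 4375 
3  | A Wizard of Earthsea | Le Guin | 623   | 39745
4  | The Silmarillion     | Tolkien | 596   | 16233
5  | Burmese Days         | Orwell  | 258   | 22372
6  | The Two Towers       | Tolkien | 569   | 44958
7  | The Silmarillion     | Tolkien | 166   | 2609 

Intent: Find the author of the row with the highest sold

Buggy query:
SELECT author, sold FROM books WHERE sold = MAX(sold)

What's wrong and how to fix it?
Bug: WHERE is evaluated per row; an aggregate over the whole table isn't defined there

Fix: Use a subquery: WHERE sold = (SELECT MAX(sold) FROM books)

Corrected query:
SELECT author, sold FROM books WHERE sold = (SELECT MAX(sold) FROM books)

Result:
author  | sold 
--------+------
Tolkien | 44958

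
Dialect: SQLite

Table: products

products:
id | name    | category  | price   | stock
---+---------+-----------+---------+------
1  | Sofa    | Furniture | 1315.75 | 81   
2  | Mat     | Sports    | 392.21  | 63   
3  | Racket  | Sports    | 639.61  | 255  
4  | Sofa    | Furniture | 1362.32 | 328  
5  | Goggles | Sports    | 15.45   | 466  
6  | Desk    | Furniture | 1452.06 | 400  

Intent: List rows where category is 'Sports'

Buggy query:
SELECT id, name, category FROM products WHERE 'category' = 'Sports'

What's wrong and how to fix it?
Bug: 'category' in single quotes is a string literal, not the column; the comparison is literal-vs-literal and never true

Fix: Remove the quotes around the column name (or use double quotes for an identifier)

Corrected query:
SELECT id, name, category FROM products WHERE category = 'Sports'

Result:
id | name    | category
---+---------+---------
2  | Mat     | Sports  
3  | Racket  | Sports  
5  | Goggles | Sports  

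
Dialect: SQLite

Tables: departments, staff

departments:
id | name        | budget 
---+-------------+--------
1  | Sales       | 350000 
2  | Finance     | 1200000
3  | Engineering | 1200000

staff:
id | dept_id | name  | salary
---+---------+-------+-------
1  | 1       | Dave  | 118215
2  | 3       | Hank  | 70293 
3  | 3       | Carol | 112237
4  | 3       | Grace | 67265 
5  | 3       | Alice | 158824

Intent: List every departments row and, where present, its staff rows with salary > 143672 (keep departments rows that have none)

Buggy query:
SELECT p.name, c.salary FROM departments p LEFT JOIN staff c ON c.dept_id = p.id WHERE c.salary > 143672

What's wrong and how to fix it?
Bug: A WHERE condition on the right-hand table after LEFT JOIN drops unmatched parents

Fix: Put 'c.salary > 143672' in the JOIN's ON clause instead of WHERE

Corrected query:
SELECT p.name, c.salary FROM departments p LEFT JOIN staff c ON c.dept_id = p.id AND c.salary > 143672

Result:
name        | salary
------------+-------
Sales       | NULL  
Finance     | NULL  
Engineering | 158824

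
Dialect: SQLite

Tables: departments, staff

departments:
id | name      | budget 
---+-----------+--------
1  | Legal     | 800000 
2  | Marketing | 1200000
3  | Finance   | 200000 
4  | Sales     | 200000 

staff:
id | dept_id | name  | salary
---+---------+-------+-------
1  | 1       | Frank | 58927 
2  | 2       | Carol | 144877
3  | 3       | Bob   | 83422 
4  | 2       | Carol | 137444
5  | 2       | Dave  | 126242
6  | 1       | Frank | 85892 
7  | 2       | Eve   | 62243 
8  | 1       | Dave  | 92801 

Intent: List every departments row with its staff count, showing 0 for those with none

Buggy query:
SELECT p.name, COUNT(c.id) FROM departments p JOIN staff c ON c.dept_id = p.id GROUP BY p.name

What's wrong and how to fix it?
Bug: INNER JOIN drops departments rows that have no matching staff rows

Fix: Switch to LEFT JOIN to retain unmatched parent rows

Corrected query:
SELECT p.name, COUNT(c.id) FROM departments p LEFT JOIN staff c ON c.dept_id = p.id GROUP BY p.name

Result:
name      | COUNT(c.id)
----------+------------
Finance   | 1          
Legal     | 3          
Marketing | 4          
Sales     | 0          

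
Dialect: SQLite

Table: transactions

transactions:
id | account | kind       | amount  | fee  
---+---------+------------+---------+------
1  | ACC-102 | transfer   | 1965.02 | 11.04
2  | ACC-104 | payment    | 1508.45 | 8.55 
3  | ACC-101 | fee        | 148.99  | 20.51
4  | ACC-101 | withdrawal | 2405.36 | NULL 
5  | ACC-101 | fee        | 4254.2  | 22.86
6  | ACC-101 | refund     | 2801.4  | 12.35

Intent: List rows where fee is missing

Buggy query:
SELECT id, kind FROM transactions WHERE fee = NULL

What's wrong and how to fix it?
Bug: '= NULL' is always unknown in SQL three-valued logic, so no rows match

Fix: Replace '= NULL' with 'IS NULL'

Corrected query:
SELECT id, kind FROM transactions WHERE fee IS NULL

Result:
id | kind      
---+-----------
4  | withdrawal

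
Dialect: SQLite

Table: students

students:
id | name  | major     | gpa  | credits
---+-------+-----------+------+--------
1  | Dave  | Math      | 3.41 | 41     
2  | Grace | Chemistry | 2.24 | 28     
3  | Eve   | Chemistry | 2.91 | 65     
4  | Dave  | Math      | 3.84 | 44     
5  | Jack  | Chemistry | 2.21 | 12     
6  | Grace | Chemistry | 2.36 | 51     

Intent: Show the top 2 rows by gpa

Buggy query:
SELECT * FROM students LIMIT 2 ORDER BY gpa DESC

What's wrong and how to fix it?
Bug: LIMIT must come after ORDER BY

Fix: Sort with ORDER BY, then apply LIMIT

Corrected query:
SELECT * FROM students ORDER BY gpa DESC LIMIT 2

Result:
id | name | major | gpa  | credits
---+------+-------+------+--------
4  | Dave | Math  | 3.84 | 44     
1  | Dave | Math  | 3.41 | 41     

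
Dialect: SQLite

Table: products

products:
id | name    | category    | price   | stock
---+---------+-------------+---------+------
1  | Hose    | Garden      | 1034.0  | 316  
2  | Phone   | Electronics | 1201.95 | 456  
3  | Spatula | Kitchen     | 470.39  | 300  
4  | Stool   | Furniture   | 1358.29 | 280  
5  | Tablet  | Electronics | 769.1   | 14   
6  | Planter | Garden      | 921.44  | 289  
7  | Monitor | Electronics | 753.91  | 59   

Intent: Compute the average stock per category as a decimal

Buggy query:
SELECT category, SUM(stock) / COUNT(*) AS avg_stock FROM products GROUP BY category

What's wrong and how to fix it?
Bug: SUM(stock) and COUNT(*) are both integers; the division truncates the fractional part

Fix: Cast one side to REAL so the division keeps the fractional part

Corrected query:
SELECT category, SUM(stock) * 1.0 / COUNT(*) AS avg_stock FROM products GROUP BY category

Result:
category    | avg_stock 
------------+-----------
Electronics | 176.333333
Furniture   | 280       
Garden      | 302.5     
Kitchen     | 300       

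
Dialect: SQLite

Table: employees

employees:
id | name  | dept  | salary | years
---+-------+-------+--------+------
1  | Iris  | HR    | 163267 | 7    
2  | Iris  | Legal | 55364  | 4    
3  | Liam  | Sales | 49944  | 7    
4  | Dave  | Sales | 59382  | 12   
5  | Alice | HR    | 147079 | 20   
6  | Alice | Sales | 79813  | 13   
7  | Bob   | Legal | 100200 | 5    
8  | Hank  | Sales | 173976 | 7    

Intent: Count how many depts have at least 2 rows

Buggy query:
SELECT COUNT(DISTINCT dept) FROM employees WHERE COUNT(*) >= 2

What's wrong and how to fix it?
Bug: WHERE filters individual rows, not groups, so a group-level COUNT is invalid there

Fix: Group first with HAVING COUNT(*) >= 2, then COUNT the resulting groups

Corrected query:
SELECT COUNT(*) FROM (SELECT dept FROM employees GROUP BY dept HAVING COUNT(*) >= 2)

Result:
COUNT(*)
--------
3       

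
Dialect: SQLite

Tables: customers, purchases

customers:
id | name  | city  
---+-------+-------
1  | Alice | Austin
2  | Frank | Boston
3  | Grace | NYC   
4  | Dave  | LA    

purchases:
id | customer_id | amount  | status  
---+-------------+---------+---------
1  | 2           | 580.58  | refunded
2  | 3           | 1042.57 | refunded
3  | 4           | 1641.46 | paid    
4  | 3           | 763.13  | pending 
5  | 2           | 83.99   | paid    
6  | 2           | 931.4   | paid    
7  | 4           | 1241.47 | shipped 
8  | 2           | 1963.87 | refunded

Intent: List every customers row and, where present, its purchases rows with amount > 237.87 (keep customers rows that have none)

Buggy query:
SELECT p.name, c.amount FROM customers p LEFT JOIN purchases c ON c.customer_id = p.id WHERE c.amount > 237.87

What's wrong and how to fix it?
Bug: Filtering c.amount in WHERE discards the NULL rows produced by LEFT JOIN, turning it into an inner join

Fix: Put 'c.amount > 237.87' in the JOIN's ON clause instead of WHERE

Corrected query:
SELECT p.name, c.amount FROM customers p LEFT JOIN purchases c ON c.customer_id = p.id AND c.amount > 237.87

Result:
name  | amount 
------+--------
Alice | NULL   
Frank | 580.58 
Frank | 931.4  
Frank | 1963.87
Grace | 763.13 
Grace | 1042.57
Dave  | 1241.47
Dave  | 1641.46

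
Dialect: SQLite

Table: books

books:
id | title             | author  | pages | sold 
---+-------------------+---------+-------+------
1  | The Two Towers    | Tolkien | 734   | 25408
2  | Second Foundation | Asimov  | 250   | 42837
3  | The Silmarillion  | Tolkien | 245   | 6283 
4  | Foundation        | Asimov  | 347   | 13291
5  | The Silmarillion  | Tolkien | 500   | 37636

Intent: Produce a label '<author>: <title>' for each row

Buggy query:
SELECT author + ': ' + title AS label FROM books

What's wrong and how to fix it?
Bug: SQLite uses || for string concatenation; + coerces text to numbers (yielding 0)

Fix: Replace + with || to concatenate text

Corrected query:
SELECT author || ': ' || title AS label FROM books

Result:
label                    
-------------------------
Tolkien: The Two Towers  
Asimov: Second Foundation
Tolkien: The Silmarillion
Asimov: Foundation       
Tolkien: The Silmarillion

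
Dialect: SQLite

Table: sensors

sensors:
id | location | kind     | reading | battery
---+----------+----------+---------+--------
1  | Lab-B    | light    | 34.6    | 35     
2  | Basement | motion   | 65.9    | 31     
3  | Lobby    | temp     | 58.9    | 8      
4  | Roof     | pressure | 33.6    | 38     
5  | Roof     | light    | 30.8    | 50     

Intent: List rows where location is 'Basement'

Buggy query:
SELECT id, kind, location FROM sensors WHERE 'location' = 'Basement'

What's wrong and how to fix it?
Bug: Single quotes denote string literals in SQL; the column name is being compared as a constant string

Fix: Remove the quotes around the column name (or use double quotes for an identifier)

Corrected query:
SELECT id, kind, location FROM sensors WHERE location = 'Basement'

Result:
id | kind   | location
---+--------+---------
2  | motion | Basement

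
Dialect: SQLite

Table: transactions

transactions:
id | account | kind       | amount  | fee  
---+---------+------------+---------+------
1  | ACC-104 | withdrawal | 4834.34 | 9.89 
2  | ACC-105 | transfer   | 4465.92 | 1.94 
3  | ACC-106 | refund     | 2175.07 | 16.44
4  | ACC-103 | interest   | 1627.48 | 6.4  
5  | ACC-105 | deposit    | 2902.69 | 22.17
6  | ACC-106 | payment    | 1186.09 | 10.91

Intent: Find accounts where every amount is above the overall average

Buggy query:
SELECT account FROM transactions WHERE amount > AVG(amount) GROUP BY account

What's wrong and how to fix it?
Bug: WHERE evaluates per row before aggregation, so AVG() is unavailable

Fix: Use a subquery for AVG and a HAVING MIN(...) filter so the condition holds for every row in the group

Corrected query:
SELECT account FROM transactions GROUP BY account HAVING MIN(amount) > (SELECT AVG(amount) FROM transactions)

Result:
account
-------
ACC-104
ACC-105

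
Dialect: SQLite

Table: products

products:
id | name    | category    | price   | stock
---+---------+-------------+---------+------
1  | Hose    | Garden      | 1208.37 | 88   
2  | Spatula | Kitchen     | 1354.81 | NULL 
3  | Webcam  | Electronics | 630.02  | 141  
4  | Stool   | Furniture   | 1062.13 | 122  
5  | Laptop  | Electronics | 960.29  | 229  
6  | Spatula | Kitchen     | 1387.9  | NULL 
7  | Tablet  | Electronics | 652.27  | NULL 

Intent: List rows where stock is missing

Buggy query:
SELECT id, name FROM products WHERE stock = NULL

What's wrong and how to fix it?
Bug: Comparing to NULL with '=' never matches; NULL = NULL is unknown, not true

Fix: Use IS NULL to test for NULL

Corrected query:
SELECT id, name FROM products WHERE stock IS NULL

Result:
id | name   
---+--------
2  | Spatula
6  | Spatula
7  | Tablet 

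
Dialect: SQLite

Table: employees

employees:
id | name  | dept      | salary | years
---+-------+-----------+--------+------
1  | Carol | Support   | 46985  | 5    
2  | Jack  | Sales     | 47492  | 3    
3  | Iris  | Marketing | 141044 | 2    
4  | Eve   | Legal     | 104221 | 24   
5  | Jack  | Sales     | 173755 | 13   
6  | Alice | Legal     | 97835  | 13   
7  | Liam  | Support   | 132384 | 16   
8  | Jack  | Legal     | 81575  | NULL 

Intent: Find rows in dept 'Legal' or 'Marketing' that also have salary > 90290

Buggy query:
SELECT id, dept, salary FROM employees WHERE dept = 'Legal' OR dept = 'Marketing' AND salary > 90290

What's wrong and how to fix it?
Bug: Without parentheses, AND is evaluated before OR, so the salary filter only applies to the 'Marketing' branch

Fix: Group the OR with parentheses (or use IN), then AND the threshold

Corrected query:
SELECT id, dept, salary FROM employees WHERE (dept = 'Legal' OR dept = 'Marketing') AND salary > 90290

Result:
id | dept      | salary
---+-----------+-------
3  | Marketing | 141044
4  | Legal     | 104221
6  | Legal     | 97835 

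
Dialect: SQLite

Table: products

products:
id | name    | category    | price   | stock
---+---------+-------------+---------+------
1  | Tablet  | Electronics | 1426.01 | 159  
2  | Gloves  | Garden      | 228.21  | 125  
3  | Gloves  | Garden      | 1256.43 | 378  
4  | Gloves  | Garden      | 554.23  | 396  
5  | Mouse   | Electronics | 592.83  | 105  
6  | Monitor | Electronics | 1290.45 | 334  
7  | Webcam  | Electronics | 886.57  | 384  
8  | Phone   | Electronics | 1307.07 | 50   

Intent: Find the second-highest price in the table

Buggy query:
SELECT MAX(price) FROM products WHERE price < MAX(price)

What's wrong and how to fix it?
Bug: The inner MAX is an aggregate inside WHERE, which is not allowed

Fix: Put the inner MAX in a scalar subquery

Corrected query:
SELECT MAX(price) FROM products WHERE price < (SELECT MAX(price) FROM products)

Result:
MAX(price)
----------
1307.07   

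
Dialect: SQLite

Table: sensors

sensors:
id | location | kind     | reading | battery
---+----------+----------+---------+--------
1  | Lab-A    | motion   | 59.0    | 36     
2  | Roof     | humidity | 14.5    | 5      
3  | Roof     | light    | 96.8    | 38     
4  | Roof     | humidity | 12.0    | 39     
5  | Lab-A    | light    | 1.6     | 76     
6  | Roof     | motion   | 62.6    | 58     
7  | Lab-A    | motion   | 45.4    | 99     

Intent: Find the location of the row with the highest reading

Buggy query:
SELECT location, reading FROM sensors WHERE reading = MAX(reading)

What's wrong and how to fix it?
Bug: MAX(reading) is an aggregate and cannot be used directly in WHERE

Fix: Wrap MAX in a scalar subquery so WHERE compares against a single value

Corrected query:
SELECT location, reading FROM sensors WHERE reading = (SELECT MAX(reading) FROM sensors)

Result:
location | reading
---------+--------
Roof     | 96.8   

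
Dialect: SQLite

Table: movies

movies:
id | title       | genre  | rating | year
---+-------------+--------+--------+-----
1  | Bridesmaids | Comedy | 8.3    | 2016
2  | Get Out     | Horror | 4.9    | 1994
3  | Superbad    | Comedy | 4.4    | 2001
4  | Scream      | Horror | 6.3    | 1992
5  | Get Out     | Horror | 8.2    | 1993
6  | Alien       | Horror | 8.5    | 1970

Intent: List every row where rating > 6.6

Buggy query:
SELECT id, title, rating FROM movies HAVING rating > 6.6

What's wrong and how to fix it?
Bug: HAVING filters the output of aggregation, but this query has no GROUP BY and no aggregate functions, so SQLite rejects it (HAVING clause on a non-aggregate query); the condition here is per row

Fix: Replace HAVING with WHERE since the condition applies to individual rows

Corrected query:
SELECT id, title, rating FROM movies WHERE rating > 6.6

Result:
id | title       | rating
---+-------------+-------
1  | Bridesmaids | 8.3   
5  | Get Out     | 8.2   
6  | Alien       | 8.5   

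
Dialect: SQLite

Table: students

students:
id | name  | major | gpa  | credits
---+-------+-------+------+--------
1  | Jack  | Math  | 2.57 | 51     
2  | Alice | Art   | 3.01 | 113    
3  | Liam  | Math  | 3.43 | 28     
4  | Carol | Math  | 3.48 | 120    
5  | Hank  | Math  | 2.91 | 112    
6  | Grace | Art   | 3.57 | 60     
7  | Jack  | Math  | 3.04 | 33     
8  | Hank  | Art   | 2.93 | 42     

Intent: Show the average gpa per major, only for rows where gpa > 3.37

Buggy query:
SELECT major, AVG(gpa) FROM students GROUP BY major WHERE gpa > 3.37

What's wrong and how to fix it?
Bug: Row-level WHERE must come before GROUP BY in the clause order

Fix: Move the WHERE clause before GROUP BY

Corrected query:
SELECT major, AVG(gpa) FROM students WHERE gpa > 3.37 GROUP BY major

Result:
major | AVG(gpa)
------+---------
Art   | 3.57    
Math  | 3.455   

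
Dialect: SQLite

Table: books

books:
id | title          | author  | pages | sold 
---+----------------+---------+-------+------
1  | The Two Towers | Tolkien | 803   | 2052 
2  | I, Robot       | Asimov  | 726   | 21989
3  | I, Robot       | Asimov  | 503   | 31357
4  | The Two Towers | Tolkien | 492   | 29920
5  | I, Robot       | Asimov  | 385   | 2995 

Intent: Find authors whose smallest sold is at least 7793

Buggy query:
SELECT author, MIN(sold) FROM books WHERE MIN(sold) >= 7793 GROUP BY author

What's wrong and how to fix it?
Bug: MIN() in WHERE is a misuse of aggregate

Fix: Use HAVING for the per-group MIN condition

Corrected query:
SELECT author, MIN(sold) FROM books GROUP BY author HAVING MIN(sold) >= 7793

Result:
(no rows)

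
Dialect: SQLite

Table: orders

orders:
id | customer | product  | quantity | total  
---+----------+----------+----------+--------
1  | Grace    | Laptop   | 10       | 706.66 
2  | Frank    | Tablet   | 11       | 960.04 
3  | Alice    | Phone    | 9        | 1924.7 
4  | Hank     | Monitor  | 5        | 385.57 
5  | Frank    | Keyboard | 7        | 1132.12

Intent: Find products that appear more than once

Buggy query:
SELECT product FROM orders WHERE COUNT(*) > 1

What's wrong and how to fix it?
Bug: WHERE can't reference COUNT(*); aggregates are computed after WHERE

Fix: GROUP BY product, then filter groups with HAVING COUNT(*) > 1

Corrected query:
SELECT product FROM orders GROUP BY product HAVING COUNT(*) > 1

Result:
(no rows)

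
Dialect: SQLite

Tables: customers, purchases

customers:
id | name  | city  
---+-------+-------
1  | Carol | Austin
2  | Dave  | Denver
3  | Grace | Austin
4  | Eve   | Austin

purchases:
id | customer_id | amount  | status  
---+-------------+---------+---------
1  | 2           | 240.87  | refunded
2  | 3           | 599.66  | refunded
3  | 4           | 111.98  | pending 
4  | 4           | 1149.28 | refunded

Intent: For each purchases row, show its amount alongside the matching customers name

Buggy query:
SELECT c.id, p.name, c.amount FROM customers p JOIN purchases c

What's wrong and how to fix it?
Bug: JOIN with no ON clause produces a cartesian product; every purchases row pairs with every customers row

Fix: Specify the join condition linking the foreign key to the parent id

Corrected query:
SELECT c.id, p.name, c.amount FROM customers p JOIN purchases c ON c.customer_id = p.id

Result:
id | name  | amount 
---+-------+--------
1  | Dave  | 240.87 
2  | Grace | 599.66 
3  | Eve   | 111.98 
4  | Eve   | 1149.28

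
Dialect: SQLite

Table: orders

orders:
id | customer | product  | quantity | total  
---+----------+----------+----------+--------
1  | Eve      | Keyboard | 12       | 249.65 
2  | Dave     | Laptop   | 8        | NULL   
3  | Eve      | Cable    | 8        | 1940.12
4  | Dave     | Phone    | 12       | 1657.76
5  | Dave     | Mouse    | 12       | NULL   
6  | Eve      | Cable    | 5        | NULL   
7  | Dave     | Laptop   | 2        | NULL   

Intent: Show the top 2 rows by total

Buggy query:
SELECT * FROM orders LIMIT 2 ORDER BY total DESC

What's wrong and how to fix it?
Bug: LIMIT must come after ORDER BY

Fix: Sort with ORDER BY, then apply LIMIT

Corrected query:
SELECT * FROM orders ORDER BY total DESC LIMIT 2

Result:
id | customer | product | quantity | total  
---+----------+---------+----------+--------
3  | Eve      | Cable   | 8        | 1940.12
4  | Dave     | Phone   | 12       | 1657.76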